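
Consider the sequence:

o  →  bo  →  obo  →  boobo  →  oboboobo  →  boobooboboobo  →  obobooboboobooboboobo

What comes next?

This is a Fibonacci-style word recurrence s(k) = s(k−2)·s(k−1): e.g. o·bo = obo.
Continuing: boobooboboobo · obobooboboobooboboobo gives term 8.

booboobobooboobobooboboobooboboobo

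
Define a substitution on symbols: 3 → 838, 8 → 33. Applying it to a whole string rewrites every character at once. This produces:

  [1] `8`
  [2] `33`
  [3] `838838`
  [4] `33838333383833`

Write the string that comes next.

Replace each of the 14 characters of 33838333383833 in place — 838 838 33 838 33 838 838 838 838 33 838 33 838 838 — and concatenate.

83883833838338388388388383383833838838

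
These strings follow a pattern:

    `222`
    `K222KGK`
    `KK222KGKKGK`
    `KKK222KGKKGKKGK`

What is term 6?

Every step adds K to the front and KGK to the end of the previous string.
From KKK222KGKKGKKGK, 2 further steps: KKK222KGKKGKKGK → KKKK222KGKKGKKGKKGK → (answer).

KKKKK222KGKKGKKGKKGKKGK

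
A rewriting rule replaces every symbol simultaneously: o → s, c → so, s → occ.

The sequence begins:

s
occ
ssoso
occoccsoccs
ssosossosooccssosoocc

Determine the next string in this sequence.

occoccsoccsoccoccsoccsssosooccoccsoccsssoso

Replace each of the 21 characters of ssosossosooccssosoocc in place — occ occ s occ s occ occ s occ s s so so occ occ s occ s s so so — and concatenate.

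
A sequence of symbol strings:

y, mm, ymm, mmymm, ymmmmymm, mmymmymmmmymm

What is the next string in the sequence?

ymmmmymmmmymmymmmmymm

From term 3 onward, concatenate the second-to-last term with the last: y·mm = ymm, mm·ymm = mmymm, …
Continuing: ymmmmymm · mmymmymmmmymm gives term 7.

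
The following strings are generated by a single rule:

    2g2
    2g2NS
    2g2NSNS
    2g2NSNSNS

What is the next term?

Every step adds NS to the end: s(k+1) = s(k)·NS.
One more step from 2g2NSNSNS gives the answer.

2g2NSNSNSNS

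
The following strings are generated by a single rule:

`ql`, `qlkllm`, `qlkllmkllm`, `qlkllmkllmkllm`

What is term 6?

qlkllmkllmkllmkllmkllm

Each term is the previous one with kllm appended.
From qlkllmkllmkllm, 2 further steps: qlkllmkllmkllm → qlkllmkllmkllmkllm → (answer).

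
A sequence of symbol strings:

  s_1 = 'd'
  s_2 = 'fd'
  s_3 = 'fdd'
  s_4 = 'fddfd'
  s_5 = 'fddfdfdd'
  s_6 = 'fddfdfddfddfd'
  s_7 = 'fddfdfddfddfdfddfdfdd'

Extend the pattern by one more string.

fddfdfddfddfdfddfdfddfddfdfddfddfd

From term 3 onward, concatenate the last term with the second-to-last: fd·d = fdd, fdd·fd = fddfd, …
Continuing: fddfdfddfddfdfddfdfdd · fddfdfddfddfd gives term 8.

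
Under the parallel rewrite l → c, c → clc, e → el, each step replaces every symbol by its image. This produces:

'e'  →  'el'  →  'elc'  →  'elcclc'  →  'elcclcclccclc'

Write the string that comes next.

elcclcclccclcclccclcclcclccclc

φ(elcclcclccclc) expands symbol-by-symbol to el c clc clc c clc clc c clc clc clc c clc; joining the 13 pieces gives the next term.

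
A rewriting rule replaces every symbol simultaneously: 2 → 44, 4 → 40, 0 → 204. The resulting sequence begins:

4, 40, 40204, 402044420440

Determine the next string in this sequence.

Rewriting each symbol of 402044420440: 4→40, 0→204, 2→44, 0→204, 4→40, 4→40, 4→40, 2→44, 0→204, 4→40, 4→40, 0→204, which concatenates to 40 204 44 204 40 40 40 44 204 40 40 204.

4020444204404040442044040204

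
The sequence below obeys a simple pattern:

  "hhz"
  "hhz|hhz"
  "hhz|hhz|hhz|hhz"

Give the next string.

s(k+1) = s(k)·|·s(k) — each term doubles the last with '|' between the halves.
One more doubling of hhz|hhz|hhz|hhz gives the answer.

hhz|hhz|hhz|hhz|hhz|hhz|hhz|hhz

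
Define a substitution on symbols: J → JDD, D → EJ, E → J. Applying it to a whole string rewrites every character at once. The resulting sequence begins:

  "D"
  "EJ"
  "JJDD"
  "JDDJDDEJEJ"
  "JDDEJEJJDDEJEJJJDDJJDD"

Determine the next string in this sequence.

Rewriting the 22 symbols of JDDEJEJJDDEJEJJJDDJJDD one by one yields JDD EJ EJ J JDD J JDD JDD EJ EJ J JDD J JDD JDD JDD EJ EJ JDD JDD EJ EJ; concatenated:

JDDEJEJJJDDJJDDJDDEJEJJJDDJJDDJDDJDDEJEJJDDJDDEJEJ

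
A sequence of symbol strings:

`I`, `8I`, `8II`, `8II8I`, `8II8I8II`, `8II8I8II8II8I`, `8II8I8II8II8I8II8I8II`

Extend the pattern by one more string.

8II8I8II8II8I8II8I8II8II8I8II8II8I

Each term (from the third on) is the previous term followed by the one before it: term 3 = 8I·I = 8II.
So term 8 is 8II8I8II8II8I8II8I8II·8II8I8II8II8I.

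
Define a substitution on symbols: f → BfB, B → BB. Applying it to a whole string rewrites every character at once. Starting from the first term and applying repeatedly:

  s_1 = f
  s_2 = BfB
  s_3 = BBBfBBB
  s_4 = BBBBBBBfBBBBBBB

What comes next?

BBBBBBBBBBBBBBBfBBBBBBBBBBBBBBB

Applying the rule to each of the 15 symbols of BBBBBBBfBBBBBBB gives the pieces BB BB BB BB BB BB BB BfB BB BB BB BB BB BB BB, which concatenate to the answer.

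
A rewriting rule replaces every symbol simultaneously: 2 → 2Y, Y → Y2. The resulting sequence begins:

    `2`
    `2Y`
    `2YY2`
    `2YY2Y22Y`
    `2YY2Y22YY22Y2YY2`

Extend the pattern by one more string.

2YY2Y22YY22Y2YY2Y22Y2YY22YY2Y22Y

φ(2YY2Y22YY22Y2YY2) expands symbol-by-symbol to 2Y Y2 Y2 2Y Y2 2Y 2Y Y2 Y2 2Y 2Y Y2 2Y Y2 Y2 2Y; joining the 16 pieces gives the next term.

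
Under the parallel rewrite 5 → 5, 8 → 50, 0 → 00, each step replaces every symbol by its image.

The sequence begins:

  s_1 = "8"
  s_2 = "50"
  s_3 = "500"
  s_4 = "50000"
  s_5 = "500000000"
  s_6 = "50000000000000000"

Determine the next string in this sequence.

500000000000000000000000000000000

φ(50000000000000000) expands symbol-by-symbol to 5 00 00 00 00 00 00 00 00 00 00 00 00 00 00 00 00; joining the 17 pieces gives the next term.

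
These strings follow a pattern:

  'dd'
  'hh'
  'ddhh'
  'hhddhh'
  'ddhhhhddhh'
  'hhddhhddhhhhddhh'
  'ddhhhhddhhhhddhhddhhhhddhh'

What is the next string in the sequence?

Each term (from the third on) is the two preceding terms concatenated in order: term 3 = dd·hh = ddhh.
Continuing: hhddhhddhhhhddhh · ddhhhhddhhhhddhhddhhhhddhh gives term 8.

hhddhhddhhhhddhhddhhhhddhhhhddhhddhhhhddhh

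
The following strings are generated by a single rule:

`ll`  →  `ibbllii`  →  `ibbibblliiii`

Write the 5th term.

ibbibbibbibblliiiiiiii

s(k+1) = ibb·s(k)·ii, so each term gains ibb as a prefix and ii as a suffix.
From ibbibblliiii, 2 further steps: ibbibblliiii → ibbibbibblliiiiii → (answer).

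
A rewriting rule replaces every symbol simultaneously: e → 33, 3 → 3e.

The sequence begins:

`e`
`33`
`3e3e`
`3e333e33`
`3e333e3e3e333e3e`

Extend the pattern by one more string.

φ(3e333e3e3e333e3e) expands symbol-by-symbol to 3e 33 3e 3e 3e 33 3e 33 3e 33 3e 3e 3e 33 3e 33; joining the 16 pieces gives the next term.

3e333e3e3e333e333e333e3e3e333e33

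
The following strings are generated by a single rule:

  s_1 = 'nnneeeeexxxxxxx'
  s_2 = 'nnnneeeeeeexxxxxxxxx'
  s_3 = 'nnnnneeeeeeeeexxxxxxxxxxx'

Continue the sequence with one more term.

Reading off run lengths: n runs 3, 4, 5; e runs 5, 7, 9; x runs 7, 9, 11 — each is linear in n, where the shown terms are n = 3, 4, 5.
At n = 6 the blocks have lengths 6, 11, 13.

nnnnnneeeeeeeeeeexxxxxxxxxxxxx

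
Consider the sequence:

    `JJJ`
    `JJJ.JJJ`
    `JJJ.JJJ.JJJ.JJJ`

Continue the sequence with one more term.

Every step duplicates the string with '.' between the halves.
Doubling JJJ.JJJ.JJJ.JJJ with '.' between the halves:

JJJ.JJJ.JJJ.JJJ.JJJ.JJJ.JJJ.JJJ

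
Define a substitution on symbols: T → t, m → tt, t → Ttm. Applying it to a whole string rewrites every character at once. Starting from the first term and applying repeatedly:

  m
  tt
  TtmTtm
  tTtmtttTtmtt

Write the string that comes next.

TtmtTtmttTtmTtmTtmtTtmttTtmTtm

Expanding tTtmtttTtmtt: t→Ttm, T→t, t→Ttm, m→tt, t→Ttm, t→Ttm, t→Ttm, T→t, t→Ttm, m→tt, t→Ttm, t→Ttm. Concatenated: Ttm t Ttm tt Ttm Ttm Ttm t Ttm tt Ttm Ttm.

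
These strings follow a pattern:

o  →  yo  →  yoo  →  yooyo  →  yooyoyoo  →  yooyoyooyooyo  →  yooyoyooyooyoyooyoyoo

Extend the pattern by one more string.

yooyoyooyooyoyooyoyooyooyoyooyooyo

Each term (from the third on) is the previous term followed by the one before it: term 3 = yo·o = yoo.
So term 8 is yooyoyooyooyoyooyoyoo·yooyoyooyooyo.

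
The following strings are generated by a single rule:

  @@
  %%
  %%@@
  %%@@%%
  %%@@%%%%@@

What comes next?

%%@@%%%%@@%%@@%%

This is a Fibonacci-style word recurrence s(k) = s(k−1)·s(k−2): e.g. %%·@@ = %%@@.
The next term joins %%@@%%%%@@ and %%@@%%.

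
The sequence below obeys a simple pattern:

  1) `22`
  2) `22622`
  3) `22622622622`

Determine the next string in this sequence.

s(k+1) = s(k)·6·s(k) — each term doubles the last with '6' between the halves.
So the next term is two copies of 22622622622 with '6' between the halves.

22622622622622622622622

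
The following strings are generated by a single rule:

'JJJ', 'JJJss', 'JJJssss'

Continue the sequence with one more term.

Each term is the previous one with ss appended.
Applying this once more to JJJssss:

JJJssssss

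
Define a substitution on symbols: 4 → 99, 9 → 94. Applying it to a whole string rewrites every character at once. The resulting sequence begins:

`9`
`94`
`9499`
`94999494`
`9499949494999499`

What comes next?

Rewriting the 16 symbols of 9499949494999499 one by one yields 94 99 94 94 94 99 94 99 94 99 94 94 94 99 94 94; concatenated:

94999494949994999499949494999494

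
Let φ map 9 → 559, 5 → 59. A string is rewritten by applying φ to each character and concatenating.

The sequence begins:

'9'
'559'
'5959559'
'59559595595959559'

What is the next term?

Replace each of the 17 characters of 59559595595959559 in place — 59 559 59 59 559 59 559 59 59 559 59 559 59 559 59 59 559 — and concatenate.

59559595955959559595955959559595595959559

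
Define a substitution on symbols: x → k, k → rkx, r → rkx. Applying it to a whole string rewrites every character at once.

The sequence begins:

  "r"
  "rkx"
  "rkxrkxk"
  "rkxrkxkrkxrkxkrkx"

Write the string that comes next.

φ(rkxrkxkrkxrkxkrkx) expands symbol-by-symbol to rkx rkx k rkx rkx k rkx rkx rkx k rkx rkx k rkx rkx rkx k; joining the 17 pieces gives the next term.

rkxrkxkrkxrkxkrkxrkxrkxkrkxrkxkrkxrkxrkxk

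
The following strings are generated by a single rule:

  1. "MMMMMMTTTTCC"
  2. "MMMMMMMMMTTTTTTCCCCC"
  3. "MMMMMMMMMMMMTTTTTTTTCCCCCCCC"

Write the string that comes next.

The n-th term is 3n+3 M's then 2n+2 T's then 3n-1 C's (n = 1, 2, …).
Setting n = 4 gives 15, 10, 11 characters in each block.

MMMMMMMMMMMMMMMTTTTTTTTTTCCCCCCCCCCC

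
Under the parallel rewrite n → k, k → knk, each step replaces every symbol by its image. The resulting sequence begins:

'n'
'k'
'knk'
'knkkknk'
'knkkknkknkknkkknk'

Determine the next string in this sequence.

Replace each of the 17 characters of knkkknkknkknkkknk in place — knk k knk knk knk k knk knk k knk knk k knk knk knk k knk — and concatenate.

knkkknkknkknkkknkknkkknkknkkknkknkknkkknk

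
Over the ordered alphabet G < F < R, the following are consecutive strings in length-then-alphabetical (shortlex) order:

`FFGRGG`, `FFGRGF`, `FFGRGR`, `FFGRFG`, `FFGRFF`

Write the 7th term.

FFGRRG

Continuing the enumeration 2 steps past FFGRFF: FFGRFF → FFGRFR → (answer).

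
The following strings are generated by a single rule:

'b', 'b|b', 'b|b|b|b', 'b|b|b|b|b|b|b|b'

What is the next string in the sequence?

b|b|b|b|b|b|b|b|b|b|b|b|b|b|b|b

s(k+1) = s(k)·|·s(k) — each term doubles the last with '|' between the halves.
So the next term is two copies of b|b|b|b|b|b|b|b with '|' between the halves.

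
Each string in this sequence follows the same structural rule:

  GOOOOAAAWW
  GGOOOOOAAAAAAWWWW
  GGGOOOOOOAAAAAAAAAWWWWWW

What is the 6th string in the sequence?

GGGGGGOOOOOOOOOAAAAAAAAAAAAAAAAAAWWWWWWWWWWWW

Reading off run lengths: G runs 1, 2, 3; O runs 4, 5, 6; A runs 3, 6, 9; W runs 2, 4, 6 — each is linear in n (n = 1, 2, …).
At n = 6 the blocks have lengths 6, 9, 18, 12.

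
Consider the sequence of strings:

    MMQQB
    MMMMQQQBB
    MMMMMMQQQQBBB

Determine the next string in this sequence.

Each string has the form M^{2n} Q^{n+1} B^{n} (n = 1, 2, …).
For the next term, n = 4, so the run lengths are 8, 5, 4.

MMMMMMMMQQQQQBBBB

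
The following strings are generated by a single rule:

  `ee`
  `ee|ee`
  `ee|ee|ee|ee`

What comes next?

Every step duplicates the string with '|' between the halves.
So the next term is two copies of ee|ee|ee|ee with '|' between the halves.

ee|ee|ee|ee|ee|ee|ee|ee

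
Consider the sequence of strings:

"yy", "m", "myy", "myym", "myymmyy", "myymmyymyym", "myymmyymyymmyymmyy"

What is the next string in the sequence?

myymmyymyymmyymmyymyymmyymyym

Each term (from the third on) is the previous term followed by the one before it: term 3 = m·yy = myy.
Continuing: myymmyymyymmyymmyy · myymmyymyym gives term 8.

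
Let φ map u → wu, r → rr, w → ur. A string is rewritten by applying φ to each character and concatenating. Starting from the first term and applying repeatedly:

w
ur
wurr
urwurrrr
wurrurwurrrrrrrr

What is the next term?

Applying the rule to each of the 16 symbols of wurrurwurrrrrrrr gives the pieces ur wu rr rr wu rr ur wu rr rr rr rr rr rr rr rr, which concatenate to the answer.

urwurrrrwurrurwurrrrrrrrrrrrrrrr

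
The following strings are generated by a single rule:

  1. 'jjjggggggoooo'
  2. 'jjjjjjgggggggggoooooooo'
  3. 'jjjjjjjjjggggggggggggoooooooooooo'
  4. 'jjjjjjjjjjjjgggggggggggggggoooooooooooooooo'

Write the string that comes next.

jjjjjjjjjjjjjjjggggggggggggggggggoooooooooooooooooooo

Each string has the form j^{3n} g^{3n+3} o^{4n} (n = 1, 2, …).
At n = 5 the blocks have lengths 15, 18, 20.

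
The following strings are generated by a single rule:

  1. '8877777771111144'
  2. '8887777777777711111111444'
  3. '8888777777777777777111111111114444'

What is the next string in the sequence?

Reading off run lengths: 8 runs 2, 3, 4; 7 runs 7, 11, 15; 1 runs 5, 8, 11; 4 runs 2, 3, 4 — each is linear in n, where the shown terms are n = 2, 3, 4.
For the next term, n = 5, so the run lengths are 5, 19, 14, 5.

8888877777777777777777771111111111111144444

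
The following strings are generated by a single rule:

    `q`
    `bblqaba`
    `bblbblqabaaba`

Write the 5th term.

bblbblbblbblqabaabaabaaba

Every step adds bbl to the front and aba to the end of the previous string.
From bblbblqabaaba, 2 further steps: bblbblqabaaba → bblbblbblqabaabaaba → (answer).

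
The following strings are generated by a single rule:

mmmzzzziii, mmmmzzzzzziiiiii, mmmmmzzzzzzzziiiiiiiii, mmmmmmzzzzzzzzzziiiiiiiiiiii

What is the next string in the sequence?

Reading off run lengths: m runs 3, 4, 5, 6; z runs 4, 6, 8, 10; i runs 3, 6, 9, 12 — each is linear in n (n = 1, 2, …).
Setting n = 5 gives 7, 12, 15 characters in each block.

mmmmmmmzzzzzzzzzzzziiiiiiiiiiiiiii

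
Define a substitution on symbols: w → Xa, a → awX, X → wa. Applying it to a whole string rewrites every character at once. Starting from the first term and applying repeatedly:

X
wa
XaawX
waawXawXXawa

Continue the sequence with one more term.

XaawXawXXawaawXXawawaawXXaawX

Rewriting each symbol of waawXawXXawa: w→Xa, a→awX, a→awX, w→Xa, X→wa, a→awX, w→Xa, X→wa, X→wa, a→awX, w→Xa, a→awX, which concatenates to Xa awX awX Xa wa awX Xa wa wa awX Xa awX.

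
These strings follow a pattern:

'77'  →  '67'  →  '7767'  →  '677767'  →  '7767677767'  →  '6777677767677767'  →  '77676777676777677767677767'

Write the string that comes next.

677767776767776777676777676777677767677767

This is a Fibonacci-style word recurrence s(k) = s(k−2)·s(k−1): e.g. 77·67 = 7767.
So term 8 is 6777677767677767·77676777676777677767677767.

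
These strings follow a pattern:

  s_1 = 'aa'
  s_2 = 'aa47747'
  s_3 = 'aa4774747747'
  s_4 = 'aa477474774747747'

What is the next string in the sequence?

Each term is the previous one with 47747 appended.
Applying this once more to aa477474774747747:

aa47747477474774747747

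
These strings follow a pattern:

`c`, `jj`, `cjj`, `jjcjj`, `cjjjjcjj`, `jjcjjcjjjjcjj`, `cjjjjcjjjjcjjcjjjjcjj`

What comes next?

jjcjjcjjjjcjjcjjjjcjjjjcjjcjjjjcjj

This is a Fibonacci-style word recurrence s(k) = s(k−2)·s(k−1): e.g. c·jj = cjj.
So term 8 is jjcjjcjjjjcjj·cjjjjcjjjjcjjcjjjjcjj.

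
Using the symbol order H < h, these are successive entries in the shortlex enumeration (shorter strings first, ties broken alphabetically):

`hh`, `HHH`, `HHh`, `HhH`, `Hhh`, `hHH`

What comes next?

Treat hHH as a base-2 numeral over the given alphabet and add one, carrying through any trailing h's.

hHh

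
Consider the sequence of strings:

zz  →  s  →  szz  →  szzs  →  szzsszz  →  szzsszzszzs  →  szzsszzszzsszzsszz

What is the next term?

szzsszzszzsszzsszzszzsszzszzs

From term 3 onward, concatenate the last term with the second-to-last: s·zz = szz, szz·s = szzs, …
So term 8 is szzsszzszzsszzsszz·szzsszzszzs.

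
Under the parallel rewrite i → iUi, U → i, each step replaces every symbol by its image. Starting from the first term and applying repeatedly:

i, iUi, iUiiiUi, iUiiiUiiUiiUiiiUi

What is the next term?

φ(iUiiiUiiUiiUiiiUi) expands symbol-by-symbol to iUi i iUi iUi iUi i iUi iUi i iUi iUi i iUi iUi iUi i iUi; joining the 17 pieces gives the next term.

iUiiiUiiUiiUiiiUiiUiiiUiiUiiiUiiUiiUiiiUi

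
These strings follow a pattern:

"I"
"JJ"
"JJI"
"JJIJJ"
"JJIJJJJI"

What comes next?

JJIJJJJIJJIJJ

This is a Fibonacci-style word recurrence s(k) = s(k−1)·s(k−2): e.g. JJ·I = JJI.
Continuing: JJIJJJJI · JJIJJ gives term 6.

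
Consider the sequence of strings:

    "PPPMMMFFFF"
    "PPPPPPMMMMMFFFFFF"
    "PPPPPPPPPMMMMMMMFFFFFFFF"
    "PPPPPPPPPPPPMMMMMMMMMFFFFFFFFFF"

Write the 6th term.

Each string has the form P^{3n} M^{2n+1} F^{2n+2} (n = 1, 2, …).
At n = 6 the blocks have lengths 18, 13, 14.

PPPPPPPPPPPPPPPPPPMMMMMMMMMMMMMFFFFFFFFFFFFFF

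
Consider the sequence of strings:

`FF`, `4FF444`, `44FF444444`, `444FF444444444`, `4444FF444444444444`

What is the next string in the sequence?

Each term wraps the previous one in 4 on the left and 444 on the right.
Applying this once more to 4444FF444444444444:

44444FF444444444444444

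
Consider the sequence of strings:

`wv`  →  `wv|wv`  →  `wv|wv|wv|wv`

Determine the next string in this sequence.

Each string is two copies of the previous one joined by '|'.
So the next term is two copies of wv|wv|wv|wv with '|' between the halves.

wv|wv|wv|wv|wv|wv|wv|wv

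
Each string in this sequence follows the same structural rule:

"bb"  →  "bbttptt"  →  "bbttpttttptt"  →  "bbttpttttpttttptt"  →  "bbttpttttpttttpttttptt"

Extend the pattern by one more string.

Each term is the previous one with ttptt appended.
One more step from bbttpttttpttttpttttptt gives the answer.

bbttpttttpttttpttttpttttptt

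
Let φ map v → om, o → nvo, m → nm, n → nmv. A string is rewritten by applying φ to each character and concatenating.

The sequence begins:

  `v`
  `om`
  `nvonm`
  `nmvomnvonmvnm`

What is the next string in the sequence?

Applying the rule to each of the 13 symbols of nmvomnvonmvnm gives the pieces nmv nm om nvo nm nmv om nvo nmv nm om nmv nm, which concatenate to the answer.

nmvnmomnvonmnmvomnvonmvnmomnmvnm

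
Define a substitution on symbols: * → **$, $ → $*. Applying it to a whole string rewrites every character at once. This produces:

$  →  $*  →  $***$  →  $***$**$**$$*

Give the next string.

$***$**$**$$***$**$$***$**$$*$***$

Applying the rule to each of the 13 symbols of $***$**$**$$* gives the pieces $* **$ **$ **$ $* **$ **$ $* **$ **$ $* $* **$, which concatenate to the answer.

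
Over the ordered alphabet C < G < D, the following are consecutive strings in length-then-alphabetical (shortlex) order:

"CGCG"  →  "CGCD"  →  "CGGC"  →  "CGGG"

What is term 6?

CGDC

Stepping forward 2 times from CGGG: CGGG → CGGD, then the target.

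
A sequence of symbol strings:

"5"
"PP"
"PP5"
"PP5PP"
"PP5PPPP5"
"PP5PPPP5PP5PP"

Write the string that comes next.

PP5PPPP5PP5PPPP5PPPP5

From term 3 onward, concatenate the last term with the second-to-last: PP·5 = PP5, PP5·PP = PP5PP, …
So term 7 is PP5PPPP5PP5PP·PP5PPPP5.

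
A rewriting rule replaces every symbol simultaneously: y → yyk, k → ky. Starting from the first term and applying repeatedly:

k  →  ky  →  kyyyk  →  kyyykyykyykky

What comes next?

Rewriting the 13 symbols of kyyykyykyykky one by one yields ky yyk yyk yyk ky yyk yyk ky yyk yyk ky ky yyk; concatenated:

kyyykyykyykkyyykyykkyyykyykkykyyyk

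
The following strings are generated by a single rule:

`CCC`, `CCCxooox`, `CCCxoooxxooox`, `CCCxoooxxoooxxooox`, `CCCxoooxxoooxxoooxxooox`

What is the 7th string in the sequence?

Every step adds xooox to the end: s(k+1) = s(k)·xooox.
From CCCxoooxxoooxxoooxxooox, 2 further steps: CCCxoooxxoooxxoooxxooox → CCCxoooxxoooxxoooxxoooxxooox → (answer).

CCCxoooxxoooxxoooxxoooxxoooxxooox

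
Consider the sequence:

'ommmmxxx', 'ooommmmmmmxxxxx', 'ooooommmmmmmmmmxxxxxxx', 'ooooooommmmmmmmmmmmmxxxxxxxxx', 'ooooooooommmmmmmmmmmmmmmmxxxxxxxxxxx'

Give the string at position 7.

Term n consists of 2n-1 o's, followed by 3n+1 m's, followed by 2n+1 x's (n = 1, 2, …).
At n = 7 the blocks have lengths 13, 22, 15.

ooooooooooooommmmmmmmmmmmmmmmmmmmmmxxxxxxxxxxxxxxx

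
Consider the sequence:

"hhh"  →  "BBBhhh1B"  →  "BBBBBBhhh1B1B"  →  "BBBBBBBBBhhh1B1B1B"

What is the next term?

s(k+1) = BBB·s(k)·1B, so each term gains BBB as a prefix and 1B as a suffix.
One more step from BBBBBBBBBhhh1B1B1B gives the answer.

BBBBBBBBBBBBhhh1B1B1B1B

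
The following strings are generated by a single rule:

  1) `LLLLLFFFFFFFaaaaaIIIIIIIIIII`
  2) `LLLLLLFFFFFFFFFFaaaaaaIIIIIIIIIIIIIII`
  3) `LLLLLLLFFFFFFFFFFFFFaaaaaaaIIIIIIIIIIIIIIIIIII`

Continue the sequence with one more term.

LLLLLLLLFFFFFFFFFFFFFFFFaaaaaaaaIIIIIIIIIIIIIIIIIIIIIII

Term n consists of n+3 L's, followed by 3n+1 F's, followed by n+3 a's, followed by 4n+3 I's, where the shown terms are n = 2, 3, 4.
Setting n = 5 gives 8, 16, 8, 23 characters in each block.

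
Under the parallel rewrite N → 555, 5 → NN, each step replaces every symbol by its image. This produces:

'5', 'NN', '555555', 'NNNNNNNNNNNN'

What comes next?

Apply φ to NNNNNNNNNNNN symbol by symbol: N→555, N→555, N→555, N→555, N→555, N→555, N→555, N→555, N→555, N→555, N→555, N→555; joined: 555 555 555 555 555 555 555 555 555 555 555 555.

555555555555555555555555555555555555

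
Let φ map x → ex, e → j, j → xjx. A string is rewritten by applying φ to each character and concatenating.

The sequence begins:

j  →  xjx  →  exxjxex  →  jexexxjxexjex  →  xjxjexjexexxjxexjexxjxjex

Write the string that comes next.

Replace each of the 25 characters of xjxjexjexexxjxexjexxjxjex in place — ex xjx ex xjx j ex xjx j ex j ex ex xjx ex j ex xjx j ex ex xjx ex xjx j ex — and concatenate.

exxjxexxjxjexxjxjexjexexxjxexjexxjxjexexxjxexxjxjex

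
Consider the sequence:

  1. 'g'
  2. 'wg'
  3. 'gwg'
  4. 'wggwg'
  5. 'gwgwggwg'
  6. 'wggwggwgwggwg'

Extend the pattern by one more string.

gwgwggwgwggwggwgwggwg

From term 3 onward, concatenate the second-to-last term with the last: g·wg = gwg, wg·gwg = wggwg, …
The next term joins gwgwggwg and wggwggwgwggwg.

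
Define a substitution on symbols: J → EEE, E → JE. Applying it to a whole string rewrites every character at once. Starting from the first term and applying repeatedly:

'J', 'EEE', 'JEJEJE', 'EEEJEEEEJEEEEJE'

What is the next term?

Rewriting the 15 symbols of EEEJEEEEJEEEEJE one by one yields JE JE JE EEE JE JE JE JE EEE JE JE JE JE EEE JE; concatenated:

JEJEJEEEEJEJEJEJEEEEJEJEJEJEEEEJE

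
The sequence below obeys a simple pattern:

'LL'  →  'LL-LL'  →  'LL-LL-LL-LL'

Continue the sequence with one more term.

LL-LL-LL-LL-LL-LL-LL-LL

Each string is two copies of the previous one joined by '-'.
One more doubling of LL-LL-LL-LL gives the answer.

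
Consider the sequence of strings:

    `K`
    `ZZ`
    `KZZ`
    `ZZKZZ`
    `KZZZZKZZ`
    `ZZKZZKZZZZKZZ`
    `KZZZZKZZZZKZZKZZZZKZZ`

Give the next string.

From term 3 onward, concatenate the second-to-last term with the last: K·ZZ = KZZ, ZZ·KZZ = ZZKZZ, …
So term 8 is ZZKZZKZZZZKZZ·KZZZZKZZZZKZZKZZZZKZZ.

ZZKZZKZZZZKZZKZZZZKZZZZKZZKZZZZKZZ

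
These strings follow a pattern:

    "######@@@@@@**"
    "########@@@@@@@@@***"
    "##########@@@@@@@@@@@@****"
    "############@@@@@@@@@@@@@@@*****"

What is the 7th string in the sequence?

##################@@@@@@@@@@@@@@@@@@@@@@@@********

Each string has the form #^{2n+2} @^{3n} *^{n}, where the shown terms are n = 2, 3, 4, 5.
Setting n = 8 gives 18, 24, 8 characters in each block.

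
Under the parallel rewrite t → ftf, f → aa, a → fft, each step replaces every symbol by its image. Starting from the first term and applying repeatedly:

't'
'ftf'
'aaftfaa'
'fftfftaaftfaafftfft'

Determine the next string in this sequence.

Rewriting the 19 symbols of fftfftaaftfaafftfft one by one yields aa aa ftf aa aa ftf fft fft aa ftf aa fft fft aa aa ftf aa aa ftf; concatenated:

aaaaftfaaaaftffftfftaaftfaafftfftaaaaftfaaaaftf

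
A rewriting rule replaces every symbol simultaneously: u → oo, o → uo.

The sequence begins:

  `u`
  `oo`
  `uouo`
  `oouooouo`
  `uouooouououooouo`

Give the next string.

Rewriting the 16 symbols of uouooouououooouo one by one yields oo uo oo uo uo uo oo uo oo uo oo uo uo uo oo uo; concatenated:

oouooouououooouooouooouououooouo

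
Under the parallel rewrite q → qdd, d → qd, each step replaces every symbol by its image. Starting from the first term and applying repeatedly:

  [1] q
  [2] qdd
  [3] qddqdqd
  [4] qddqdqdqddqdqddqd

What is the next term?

φ(qddqdqdqddqdqddqd) expands symbol-by-symbol to qdd qd qd qdd qd qdd qd qdd qd qd qdd qd qdd qd qd qdd qd; joining the 17 pieces gives the next term.

qddqdqdqddqdqddqdqddqdqdqddqdqddqdqdqddqd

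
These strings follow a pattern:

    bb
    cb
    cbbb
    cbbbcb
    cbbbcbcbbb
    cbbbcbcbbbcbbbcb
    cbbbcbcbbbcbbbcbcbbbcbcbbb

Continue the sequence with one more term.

From term 3 onward, concatenate the last term with the second-to-last: cb·bb = cbbb, cbbb·cb = cbbbcb, …
Continuing: cbbbcbcbbbcbbbcbcbbbcbcbbb · cbbbcbcbbbcbbbcb gives term 8.

cbbbcbcbbbcbbbcbcbbbcbcbbbcbbbcbcbbbcbbbcb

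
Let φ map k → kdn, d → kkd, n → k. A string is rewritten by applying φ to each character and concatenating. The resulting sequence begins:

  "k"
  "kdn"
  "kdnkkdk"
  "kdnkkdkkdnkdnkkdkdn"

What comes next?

Rewriting the 19 symbols of kdnkkdkkdnkdnkkdkdn one by one yields kdn kkd k kdn kdn kkd kdn kdn kkd k kdn kkd k kdn kdn kkd kdn kkd k; concatenated:

kdnkkdkkdnkdnkkdkdnkdnkkdkkdnkkdkkdnkdnkkdkdnkkdk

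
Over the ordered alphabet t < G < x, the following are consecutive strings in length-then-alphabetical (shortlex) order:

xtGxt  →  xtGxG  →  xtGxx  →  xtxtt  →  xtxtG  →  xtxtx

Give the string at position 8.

Advancing 2 positions from xtxtx through xtxtx → xtxGt reaches term 8.

xtxGG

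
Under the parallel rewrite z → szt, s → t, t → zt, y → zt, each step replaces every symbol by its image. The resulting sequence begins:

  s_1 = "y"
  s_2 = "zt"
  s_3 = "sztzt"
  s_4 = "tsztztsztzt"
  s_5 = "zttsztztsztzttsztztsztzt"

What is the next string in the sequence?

φ(zttsztztsztzttsztztsztzt) expands symbol-by-symbol to szt zt zt t szt zt szt zt t szt zt szt zt zt t szt zt szt zt t szt zt szt zt; joining the 24 pieces gives the next term.

sztztzttsztztsztzttsztztsztztzttsztztsztzttsztztsztzt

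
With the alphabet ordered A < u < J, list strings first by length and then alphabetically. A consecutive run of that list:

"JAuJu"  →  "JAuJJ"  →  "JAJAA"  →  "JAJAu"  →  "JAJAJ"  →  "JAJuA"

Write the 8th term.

Stepping forward 2 times from JAJuA: JAJuA → JAJuu, then the target.

JAJuJ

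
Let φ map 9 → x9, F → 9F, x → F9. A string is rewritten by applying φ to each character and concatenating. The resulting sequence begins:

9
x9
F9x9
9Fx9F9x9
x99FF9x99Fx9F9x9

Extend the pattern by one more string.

φ(x99FF9x99Fx9F9x9) expands symbol-by-symbol to F9 x9 x9 9F 9F x9 F9 x9 x9 9F F9 x9 9F x9 F9 x9; joining the 16 pieces gives the next term.

F9x9x99F9Fx9F9x9x99FF9x99Fx9F9x9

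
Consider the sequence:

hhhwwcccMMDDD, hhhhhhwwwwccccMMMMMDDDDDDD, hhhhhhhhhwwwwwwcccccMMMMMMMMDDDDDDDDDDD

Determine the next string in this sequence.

Each string has the form h^{3n} w^{2n} c^{n+2} M^{3n-1} D^{4n-1} (n = 1, 2, …).
Setting n = 4 gives 12, 8, 6, 11, 15 characters in each block.

hhhhhhhhhhhhwwwwwwwwccccccMMMMMMMMMMMDDDDDDDDDDDDDDD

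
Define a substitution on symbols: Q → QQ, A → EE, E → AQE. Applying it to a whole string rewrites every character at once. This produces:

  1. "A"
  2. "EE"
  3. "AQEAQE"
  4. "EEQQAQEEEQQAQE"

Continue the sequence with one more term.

AQEAQEQQQQEEQQAQEAQEAQEQQQQEEQQAQE

Applying the rule to each of the 14 symbols of EEQQAQEEEQQAQE gives the pieces AQE AQE QQ QQ EE QQ AQE AQE AQE QQ QQ EE QQ AQE, which concatenate to the answer.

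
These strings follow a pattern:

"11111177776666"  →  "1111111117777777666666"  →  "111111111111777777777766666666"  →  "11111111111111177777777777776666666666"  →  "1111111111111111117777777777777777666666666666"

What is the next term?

Each string has the form 1^{3n} 7^{3n-2} 6^{2n}, where the shown terms are n = 2, 3, 4, 5, 6.
For the next term, n = 7, so the run lengths are 21, 19, 14.

111111111111111111111777777777777777777766666666666666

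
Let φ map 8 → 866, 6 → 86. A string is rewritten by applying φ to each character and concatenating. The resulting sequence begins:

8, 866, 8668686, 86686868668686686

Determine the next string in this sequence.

φ(86686868668686686) expands symbol-by-symbol to 866 86 86 866 86 866 86 866 86 86 866 86 866 86 86 866 86; joining the 17 pieces gives the next term.

86686868668686686866868686686866868686686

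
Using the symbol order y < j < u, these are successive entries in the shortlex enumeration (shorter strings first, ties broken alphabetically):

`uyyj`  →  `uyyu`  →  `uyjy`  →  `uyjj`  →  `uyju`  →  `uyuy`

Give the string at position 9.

Continuing the enumeration 3 steps past uyuy: uyuy → uyuj → uyuu → (answer).

ujyy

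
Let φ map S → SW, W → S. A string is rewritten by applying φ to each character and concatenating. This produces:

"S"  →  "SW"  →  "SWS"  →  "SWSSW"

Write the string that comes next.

SWSSWSWS

Apply φ to SWSSW symbol by symbol: S→SW, W→S, S→SW, S→SW, W→S; joined: SW S SW SW S.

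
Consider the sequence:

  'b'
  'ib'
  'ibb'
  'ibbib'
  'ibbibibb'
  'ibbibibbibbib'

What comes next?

This is a Fibonacci-style word recurrence s(k) = s(k−1)·s(k−2): e.g. ib·b = ibb.
Continuing: ibbibibbibbib · ibbibibb gives term 7.

ibbibibbibbibibbibibb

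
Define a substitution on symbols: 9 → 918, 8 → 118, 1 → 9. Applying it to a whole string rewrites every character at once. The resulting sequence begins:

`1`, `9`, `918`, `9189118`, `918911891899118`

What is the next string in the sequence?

Applying the rule to each of the 15 symbols of 918911891899118 gives the pieces 918 9 118 918 9 9 118 918 9 118 918 918 9 9 118, which concatenate to the answer.

918911891899118918911891891899118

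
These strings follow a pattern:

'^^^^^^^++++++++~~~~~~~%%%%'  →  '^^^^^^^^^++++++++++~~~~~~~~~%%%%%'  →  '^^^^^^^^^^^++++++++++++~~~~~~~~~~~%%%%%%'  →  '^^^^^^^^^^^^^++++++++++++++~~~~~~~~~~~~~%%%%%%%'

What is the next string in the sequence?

^^^^^^^^^^^^^^^++++++++++++++++~~~~~~~~~~~~~~~%%%%%%%%

The n-th term is 2n+1 ^'s then 2n+2 +'s then 2n+1 ~'s then n+1 %'s, where the shown terms are n = 3, 4, 5, 6.
At n = 7 the blocks have lengths 15, 16, 15, 8.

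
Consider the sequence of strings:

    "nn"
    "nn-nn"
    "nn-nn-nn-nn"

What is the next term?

nn-nn-nn-nn-nn-nn-nn-nn

Every step duplicates the string with '-' between the halves.
So the next term is two copies of nn-nn-nn-nn with '-' between the halves.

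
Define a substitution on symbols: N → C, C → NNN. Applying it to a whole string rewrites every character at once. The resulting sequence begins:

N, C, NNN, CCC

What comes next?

Apply φ to CCC symbol by symbol: C→NNN, C→NNN, C→NNN; joined: NNN NNN NNN.

NNNNNNNNN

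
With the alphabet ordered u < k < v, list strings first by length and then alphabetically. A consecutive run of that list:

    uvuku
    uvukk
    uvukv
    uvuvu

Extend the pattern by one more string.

Find the rightmost character of uvuvu below v, bump it to the next letter, and reset everything to its right to u.

uvuvk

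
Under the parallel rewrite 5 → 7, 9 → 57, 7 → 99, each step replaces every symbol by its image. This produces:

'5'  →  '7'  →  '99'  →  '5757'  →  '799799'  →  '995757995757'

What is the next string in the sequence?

57577997995757799799

Expanding 995757995757: 9→57, 9→57, 5→7, 7→99, 5→7, 7→99, 9→57, 9→57, 5→7, 7→99, 5→7, 7→99. Concatenated: 57 57 7 99 7 99 57 57 7 99 7 99.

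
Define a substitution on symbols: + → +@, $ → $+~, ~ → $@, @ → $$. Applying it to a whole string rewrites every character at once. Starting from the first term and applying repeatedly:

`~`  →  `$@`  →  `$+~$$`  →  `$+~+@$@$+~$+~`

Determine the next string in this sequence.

Rewriting the 13 symbols of $+~+@$@$+~$+~ one by one yields $+~ +@ $@ +@ $$ $+~ $$ $+~ +@ $@ $+~ +@ $@; concatenated:

$+~+@$@+@$$$+~$$$+~+@$@$+~+@$@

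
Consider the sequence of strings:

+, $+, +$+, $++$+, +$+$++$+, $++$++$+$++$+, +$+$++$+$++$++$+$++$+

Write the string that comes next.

$++$++$+$++$++$+$++$+$++$++$+$++$+

This is a Fibonacci-style word recurrence s(k) = s(k−2)·s(k−1): e.g. +·$+ = +$+.
So term 8 is $++$++$+$++$+·+$+$++$+$++$++$+$++$+.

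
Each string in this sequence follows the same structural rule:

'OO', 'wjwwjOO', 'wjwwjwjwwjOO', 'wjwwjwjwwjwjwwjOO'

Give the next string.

wjwwjwjwwjwjwwjwjwwjOO

The strings grow by a fixed prefix wjwwj each time.
One more step from wjwwjwjwwjwjwwjOO gives the answer.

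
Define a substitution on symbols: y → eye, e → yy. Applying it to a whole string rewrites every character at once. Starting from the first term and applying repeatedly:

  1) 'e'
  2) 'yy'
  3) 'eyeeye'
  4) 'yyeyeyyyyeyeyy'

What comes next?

eyeeyeyyeyeyyeyeeyeeyeeyeyyeyeyyeyeeye

Replace each of the 14 characters of yyeyeyyyyeyeyy in place — eye eye yy eye yy eye eye eye eye yy eye yy eye eye — and concatenate.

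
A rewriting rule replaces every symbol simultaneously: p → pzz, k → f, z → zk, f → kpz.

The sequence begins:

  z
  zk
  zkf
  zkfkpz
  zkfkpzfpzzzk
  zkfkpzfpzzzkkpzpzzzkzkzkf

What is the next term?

Rewriting the 25 symbols of zkfkpzfpzzzkkpzpzzzkzkzkf one by one yields zk f kpz f pzz zk kpz pzz zk zk zk f f pzz zk pzz zk zk zk f zk f zk f kpz; concatenated:

zkfkpzfpzzzkkpzpzzzkzkzkffpzzzkpzzzkzkzkfzkfzkfkpz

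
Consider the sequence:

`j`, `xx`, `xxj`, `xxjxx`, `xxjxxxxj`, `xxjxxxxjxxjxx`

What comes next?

This is a Fibonacci-style word recurrence s(k) = s(k−1)·s(k−2): e.g. xx·j = xxj.
Continuing: xxjxxxxjxxjxx · xxjxxxxj gives term 7.

xxjxxxxjxxjxxxxjxxxxj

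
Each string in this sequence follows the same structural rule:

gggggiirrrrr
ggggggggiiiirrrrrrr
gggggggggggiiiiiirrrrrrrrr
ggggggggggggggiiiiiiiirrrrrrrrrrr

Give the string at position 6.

ggggggggggggggggggggiiiiiiiiiiiirrrrrrrrrrrrrrr

Reading off run lengths: g runs 5, 8, 11, 14; i runs 2, 4, 6, 8; r runs 5, 7, 9, 11 — each is linear in n (n = 1, 2, …).
At n = 6 the blocks have lengths 20, 12, 15.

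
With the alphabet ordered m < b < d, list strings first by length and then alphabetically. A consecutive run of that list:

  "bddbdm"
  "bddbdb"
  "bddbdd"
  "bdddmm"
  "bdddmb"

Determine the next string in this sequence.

Find the rightmost character of bdddmb below d, bump it to the next letter, and reset everything to its right to m.

bdddmd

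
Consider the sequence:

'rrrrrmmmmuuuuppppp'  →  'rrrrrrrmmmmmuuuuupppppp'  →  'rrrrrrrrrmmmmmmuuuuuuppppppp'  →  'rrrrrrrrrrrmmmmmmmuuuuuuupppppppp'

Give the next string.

rrrrrrrrrrrrrmmmmmmmmuuuuuuuuppppppppp

Each string has the form r^{2n-1} m^{n+1} u^{n+1} p^{n+2}, where the shown terms are n = 3, 4, 5, 6.
At n = 7 the blocks have lengths 13, 8, 8, 9.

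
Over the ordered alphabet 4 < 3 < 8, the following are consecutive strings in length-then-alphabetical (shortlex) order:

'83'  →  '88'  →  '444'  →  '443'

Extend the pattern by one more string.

Treat 443 as a base-3 numeral over the given alphabet and add one, carrying through any trailing 8's.

448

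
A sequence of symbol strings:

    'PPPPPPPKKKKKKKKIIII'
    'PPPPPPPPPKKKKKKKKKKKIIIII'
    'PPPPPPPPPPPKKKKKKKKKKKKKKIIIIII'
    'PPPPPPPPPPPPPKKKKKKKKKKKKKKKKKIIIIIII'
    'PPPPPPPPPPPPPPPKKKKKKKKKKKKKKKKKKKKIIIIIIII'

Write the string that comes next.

Each string has the form P^{2n+1} K^{3n-1} I^{n+1}, where the shown terms are n = 3, 4, 5, 6, 7.
At n = 8 the blocks have lengths 17, 23, 9.

PPPPPPPPPPPPPPPPPKKKKKKKKKKKKKKKKKKKKKKKIIIIIIIII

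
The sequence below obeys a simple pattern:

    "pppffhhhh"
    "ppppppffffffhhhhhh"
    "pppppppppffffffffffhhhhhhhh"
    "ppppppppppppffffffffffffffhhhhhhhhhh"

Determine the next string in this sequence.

Term n consists of 3n p's, followed by 4n-2 f's, followed by 2n+2 h's (n = 1, 2, …).
For the next term, n = 5, so the run lengths are 15, 18, 12.

pppppppppppppppffffffffffffffffffhhhhhhhhhhhh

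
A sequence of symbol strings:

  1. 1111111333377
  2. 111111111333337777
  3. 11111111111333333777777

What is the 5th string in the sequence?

111111111111111333333337777777777

Reading off run lengths: 1 runs 7, 9, 11; 3 runs 4, 5, 6; 7 runs 2, 4, 6 — each is linear in n, where the shown terms are n = 2, 3, 4.
Setting n = 6 gives 15, 8, 10 characters in each block.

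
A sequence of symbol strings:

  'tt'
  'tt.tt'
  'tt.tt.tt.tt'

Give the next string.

tt.tt.tt.tt.tt.tt.tt.tt

Each string is two copies of the previous one joined by '.'.
So the next term is two copies of tt.tt.tt.tt with '.' between the halves.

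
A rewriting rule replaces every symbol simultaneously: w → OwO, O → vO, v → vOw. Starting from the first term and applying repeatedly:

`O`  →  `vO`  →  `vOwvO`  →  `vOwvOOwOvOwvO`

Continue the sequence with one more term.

vOwvOOwOvOwvOvOOwOvOvOwvOOwOvOwvO

Replace each of the 13 characters of vOwvOOwOvOwvO in place — vOw vO OwO vOw vO vO OwO vO vOw vO OwO vOw vO — and concatenate.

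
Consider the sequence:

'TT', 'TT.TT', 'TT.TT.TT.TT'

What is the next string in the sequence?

s(k+1) = s(k)·.·s(k) — each term doubles the last with '.' between the halves.
Doubling TT.TT.TT.TT with '.' between the halves:

TT.TT.TT.TT.TT.TT.TT.TT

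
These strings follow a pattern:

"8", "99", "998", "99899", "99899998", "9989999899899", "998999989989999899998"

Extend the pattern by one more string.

Each term (from the third on) is the previous term followed by the one before it: term 3 = 99·8 = 998.
The next term joins 998999989989999899998 and 9989999899899.

9989999899899998999989989999899899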